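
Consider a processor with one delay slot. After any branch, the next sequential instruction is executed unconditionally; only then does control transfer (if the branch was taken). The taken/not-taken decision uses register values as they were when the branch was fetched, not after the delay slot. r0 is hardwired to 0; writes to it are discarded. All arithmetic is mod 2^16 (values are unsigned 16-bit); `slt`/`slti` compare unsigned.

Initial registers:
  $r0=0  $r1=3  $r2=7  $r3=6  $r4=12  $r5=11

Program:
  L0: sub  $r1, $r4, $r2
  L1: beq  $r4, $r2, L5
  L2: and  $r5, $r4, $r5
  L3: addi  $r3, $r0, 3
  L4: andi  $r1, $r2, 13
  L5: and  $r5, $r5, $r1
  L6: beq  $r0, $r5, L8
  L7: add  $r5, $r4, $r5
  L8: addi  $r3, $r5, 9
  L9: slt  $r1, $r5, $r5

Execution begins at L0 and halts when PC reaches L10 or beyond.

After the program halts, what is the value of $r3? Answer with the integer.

[0] sub  $r1, $r4, $r2  →  {$r0:0, $r1:5, $r2:7, $r3:6, $r4:12, $r5:11}
[1] beq  $r4, $r2, L5  →  {$r0:0, $r1:5, $r2:7, $r3:6, $r4:12, $r5:11}  ⟨branch fallthrough⟩
[2] and  $r5, $r4, $r5  →  {$r0:0, $r1:5, $r2:7, $r3:6, $r4:12, $r5:8}
[3] addi  $r3, $r0, 3  →  {$r0:0, $r1:5, $r2:7, $r3:3, $r4:12, $r5:8}
[4] andi  $r1, $r2, 13  →  {$r0:0, $r1:5, $r2:7, $r3:3, $r4:12, $r5:8}
[5] and  $r5, $r5, $r1  →  {$r0:0, $r1:5, $r2:7, $r3:3, $r4:12, $r5:0}
[6] beq  $r0, $r5, L8  →  {$r0:0, $r1:5, $r2:7, $r3:3, $r4:12, $r5:0}  ⟨branch taken⟩
[7] add  $r5, $r4, $r5  →  {$r0:0, $r1:5, $r2:7, $r3:3, $r4:12, $r5:12}
[8] addi  $r3, $r5, 9  →  {$r0:0, $r1:5, $r2:7, $r3:21, $r4:12, $r5:12}
[9] slt  $r1, $r5, $r5  →  {$r0:0, $r1:0, $r2:7, $r3:21, $r4:12, $r5:12}

21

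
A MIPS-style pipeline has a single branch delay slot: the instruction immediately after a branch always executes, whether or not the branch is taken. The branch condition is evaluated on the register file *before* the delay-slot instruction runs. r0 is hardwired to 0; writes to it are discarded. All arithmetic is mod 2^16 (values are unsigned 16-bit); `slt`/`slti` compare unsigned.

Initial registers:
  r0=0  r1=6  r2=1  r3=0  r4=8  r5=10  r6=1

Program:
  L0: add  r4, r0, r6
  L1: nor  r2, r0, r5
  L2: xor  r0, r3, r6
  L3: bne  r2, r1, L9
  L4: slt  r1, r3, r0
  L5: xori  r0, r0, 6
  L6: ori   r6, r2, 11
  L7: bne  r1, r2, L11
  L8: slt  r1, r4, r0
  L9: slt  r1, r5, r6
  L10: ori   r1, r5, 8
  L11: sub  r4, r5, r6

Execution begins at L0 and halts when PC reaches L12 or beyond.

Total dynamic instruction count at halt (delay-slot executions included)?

8

PC=0  add  r4, r0, r6        | r0=0 r1=6 r2=1 r3=0 r4=1 r5=10 r6=1
PC=1  nor  r2, r0, r5        | r0=0 r1=6 r2=65525 r3=0 r4=1 r5=10 r6=1
PC=2  xor  r0, r3, r6        | r0=0 r1=6 r2=65525 r3=0 r4=1 r5=10 r6=1
PC=3  bne  r2, r1, L9        | r0=0 r1=6 r2=65525 r3=0 r4=1 r5=10 r6=1  [TAKEN]
PC=4  slt  r1, r3, r0        | r0=0 r1=0 r2=65525 r3=0 r4=1 r5=10 r6=1
PC=9  slt  r1, r5, r6        | r0=0 r1=0 r2=65525 r3=0 r4=1 r5=10 r6=1
PC=10 ori   r1, r5, 8        | r0=0 r1=10 r2=65525 r3=0 r4=1 r5=10 r6=1
PC=11 sub  r4, r5, r6        | r0=0 r1=10 r2=65525 r3=0 r4=9 r5=10 r6=1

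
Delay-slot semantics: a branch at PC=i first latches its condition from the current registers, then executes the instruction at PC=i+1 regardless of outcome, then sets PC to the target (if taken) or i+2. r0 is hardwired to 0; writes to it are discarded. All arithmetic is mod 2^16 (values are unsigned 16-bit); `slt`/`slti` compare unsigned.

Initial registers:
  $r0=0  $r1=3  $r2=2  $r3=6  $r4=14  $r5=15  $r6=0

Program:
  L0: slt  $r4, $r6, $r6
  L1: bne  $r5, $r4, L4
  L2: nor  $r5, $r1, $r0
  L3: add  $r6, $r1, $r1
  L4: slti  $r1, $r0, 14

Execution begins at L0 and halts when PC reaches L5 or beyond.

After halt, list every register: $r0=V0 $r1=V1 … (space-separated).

  step pc=0: slt  $r4, $r6, $r6  regs=(0,3,2,6,0,15,0)
  step pc=1: bne  $r5, $r4, L4  cond=T  regs=(0,3,2,6,0,15,0)
  step pc=2: nor  $r5, $r1, $r0  regs=(0,3,2,6,0,65532,0)
  step pc=4: slti  $r1, $r0, 14  regs=(0,1,2,6,0,65532,0)

$r0=0 $r1=1 $r2=2 $r3=6 $r4=0 $r5=65532 $r6=0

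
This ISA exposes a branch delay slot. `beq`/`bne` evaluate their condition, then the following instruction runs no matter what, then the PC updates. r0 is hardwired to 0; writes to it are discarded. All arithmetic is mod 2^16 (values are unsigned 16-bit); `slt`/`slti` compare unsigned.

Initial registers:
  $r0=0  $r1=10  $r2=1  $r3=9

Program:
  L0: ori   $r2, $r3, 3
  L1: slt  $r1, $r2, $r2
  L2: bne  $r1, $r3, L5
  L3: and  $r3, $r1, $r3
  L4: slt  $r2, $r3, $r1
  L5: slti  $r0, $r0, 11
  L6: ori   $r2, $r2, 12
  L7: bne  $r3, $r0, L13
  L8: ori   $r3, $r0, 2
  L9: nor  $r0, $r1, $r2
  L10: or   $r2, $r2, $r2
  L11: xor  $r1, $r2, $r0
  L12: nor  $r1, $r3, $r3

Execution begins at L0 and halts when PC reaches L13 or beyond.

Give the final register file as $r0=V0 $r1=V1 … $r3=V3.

$r0=0 $r1=65533 $r2=15 $r3=2

  step pc=0: ori   $r2, $r3, 3  regs=(0,10,11,9)
  step pc=1: slt  $r1, $r2, $r2  regs=(0,0,11,9)
  step pc=2: bne  $r1, $r3, L5  cond=T  regs=(0,0,11,9)
  step pc=3: and  $r3, $r1, $r3  regs=(0,0,11,0)
  step pc=5: slti  $r0, $r0, 11  regs=(0,0,11,0)
  step pc=6: ori   $r2, $r2, 12  regs=(0,0,15,0)
  step pc=7: bne  $r3, $r0, L13  cond=F  regs=(0,0,15,0)
  step pc=8: ori   $r3, $r0, 2  regs=(0,0,15,2)
  step pc=9: nor  $r0, $r1, $r2  regs=(0,0,15,2)
  step pc=10: or   $r2, $r2, $r2  regs=(0,0,15,2)
  step pc=11: xor  $r1, $r2, $r0  regs=(0,15,15,2)
  step pc=12: nor  $r1, $r3, $r3  regs=(0,65533,15,2)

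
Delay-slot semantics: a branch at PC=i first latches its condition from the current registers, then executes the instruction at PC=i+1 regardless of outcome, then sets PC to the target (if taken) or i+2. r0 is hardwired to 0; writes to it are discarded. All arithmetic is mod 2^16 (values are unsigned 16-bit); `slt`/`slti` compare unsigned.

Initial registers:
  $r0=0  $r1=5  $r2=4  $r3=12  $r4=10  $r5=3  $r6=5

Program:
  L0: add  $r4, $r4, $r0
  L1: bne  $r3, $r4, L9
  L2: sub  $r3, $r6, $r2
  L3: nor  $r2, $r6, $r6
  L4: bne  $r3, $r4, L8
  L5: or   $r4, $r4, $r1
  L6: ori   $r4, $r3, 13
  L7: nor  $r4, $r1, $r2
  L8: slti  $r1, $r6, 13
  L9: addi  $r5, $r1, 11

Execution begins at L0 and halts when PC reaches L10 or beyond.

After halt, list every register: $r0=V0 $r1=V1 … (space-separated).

#0 add  $r4, $r4, $r0 ; 0/5/4/12/10/3/5
#1 bne  $r3, $r4, L9 ; 0/5/4/12/10/3/5 ; →target
#2 sub  $r3, $r6, $r2 ; 0/5/4/1/10/3/5
#9 addi  $r5, $r1, 11 ; 0/5/4/1/10/16/5

$r0=0 $r1=5 $r2=4 $r3=1 $r4=10 $r5=16 $r6=5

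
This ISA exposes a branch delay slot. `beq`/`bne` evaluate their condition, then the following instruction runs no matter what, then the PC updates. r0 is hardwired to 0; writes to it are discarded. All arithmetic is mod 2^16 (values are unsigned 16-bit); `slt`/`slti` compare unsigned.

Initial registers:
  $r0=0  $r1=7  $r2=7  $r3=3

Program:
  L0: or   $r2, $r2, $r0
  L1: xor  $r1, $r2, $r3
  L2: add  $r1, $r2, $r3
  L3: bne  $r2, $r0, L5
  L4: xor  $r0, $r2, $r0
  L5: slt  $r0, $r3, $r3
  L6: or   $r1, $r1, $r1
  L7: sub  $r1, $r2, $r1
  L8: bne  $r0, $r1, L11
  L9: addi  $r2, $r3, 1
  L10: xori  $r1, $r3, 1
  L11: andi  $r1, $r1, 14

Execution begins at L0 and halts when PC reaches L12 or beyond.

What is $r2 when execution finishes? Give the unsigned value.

4

  step pc=0: or   $r2, $r2, $r0  regs=(0,7,7,3)
  step pc=1: xor  $r1, $r2, $r3  regs=(0,4,7,3)
  step pc=2: add  $r1, $r2, $r3  regs=(0,10,7,3)
  step pc=3: bne  $r2, $r0, L5  cond=T  regs=(0,10,7,3)
  step pc=4: xor  $r0, $r2, $r0  regs=(0,10,7,3)
  step pc=5: slt  $r0, $r3, $r3  regs=(0,10,7,3)
  step pc=6: or   $r1, $r1, $r1  regs=(0,10,7,3)
  step pc=7: sub  $r1, $r2, $r1  regs=(0,65533,7,3)
  step pc=8: bne  $r0, $r1, L11  cond=T  regs=(0,65533,7,3)
  step pc=9: addi  $r2, $r3, 1  regs=(0,65533,4,3)
  step pc=11: andi  $r1, $r1, 14  regs=(0,12,4,3)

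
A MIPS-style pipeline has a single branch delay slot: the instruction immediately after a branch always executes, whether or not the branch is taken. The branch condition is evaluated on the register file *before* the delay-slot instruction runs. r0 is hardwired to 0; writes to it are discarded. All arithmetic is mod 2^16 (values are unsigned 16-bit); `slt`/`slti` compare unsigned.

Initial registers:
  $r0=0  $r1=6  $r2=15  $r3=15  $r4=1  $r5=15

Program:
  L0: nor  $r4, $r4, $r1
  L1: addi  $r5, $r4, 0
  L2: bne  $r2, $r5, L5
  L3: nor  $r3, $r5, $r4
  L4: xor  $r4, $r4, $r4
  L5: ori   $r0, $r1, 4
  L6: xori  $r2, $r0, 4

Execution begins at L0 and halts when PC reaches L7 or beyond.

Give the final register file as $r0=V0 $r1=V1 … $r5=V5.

#0 nor  $r4, $r4, $r1 ; 0/6/15/15/65528/15
#1 addi  $r5, $r4, 0 ; 0/6/15/15/65528/65528
#2 bne  $r2, $r5, L5 ; 0/6/15/15/65528/65528 ; →target
#3 nor  $r3, $r5, $r4 ; 0/6/15/7/65528/65528
#5 ori   $r0, $r1, 4 ; 0/6/15/7/65528/65528
#6 xori  $r2, $r0, 4 ; 0/6/4/7/65528/65528

$r0=0 $r1=6 $r2=4 $r3=7 $r4=65528 $r5=65528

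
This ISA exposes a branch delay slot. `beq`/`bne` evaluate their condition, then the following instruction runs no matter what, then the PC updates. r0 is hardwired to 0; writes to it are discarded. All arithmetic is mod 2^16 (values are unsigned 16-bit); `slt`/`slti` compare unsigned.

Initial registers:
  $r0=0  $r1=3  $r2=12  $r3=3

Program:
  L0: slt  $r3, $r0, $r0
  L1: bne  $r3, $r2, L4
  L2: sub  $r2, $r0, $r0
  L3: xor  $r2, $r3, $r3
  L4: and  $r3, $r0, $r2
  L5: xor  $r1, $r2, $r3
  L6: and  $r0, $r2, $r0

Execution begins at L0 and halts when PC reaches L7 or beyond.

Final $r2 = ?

0

#0 slt  $r3, $r0, $r0 ; 0/3/12/0
#1 bne  $r3, $r2, L4 ; 0/3/12/0 ; →target
#2 sub  $r2, $r0, $r0 ; 0/3/0/0
#4 and  $r3, $r0, $r2 ; 0/3/0/0
#5 xor  $r1, $r2, $r3 ; 0/0/0/0
#6 and  $r0, $r2, $r0 ; 0/0/0/0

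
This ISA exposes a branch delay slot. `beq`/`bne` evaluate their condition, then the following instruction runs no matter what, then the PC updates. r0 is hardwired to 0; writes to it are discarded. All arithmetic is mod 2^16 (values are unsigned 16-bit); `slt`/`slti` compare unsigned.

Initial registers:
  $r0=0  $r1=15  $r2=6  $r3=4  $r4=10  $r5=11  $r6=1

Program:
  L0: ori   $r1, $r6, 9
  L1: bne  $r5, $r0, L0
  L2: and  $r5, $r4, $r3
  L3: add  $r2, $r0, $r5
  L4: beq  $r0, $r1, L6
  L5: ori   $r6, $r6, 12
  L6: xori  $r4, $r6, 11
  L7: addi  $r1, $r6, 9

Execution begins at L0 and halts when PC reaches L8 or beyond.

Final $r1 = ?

  step pc=0: ori   $r1, $r6, 9  regs=(0,9,6,4,10,11,1)
  step pc=1: bne  $r5, $r0, L0  cond=T  regs=(0,9,6,4,10,11,1)
  step pc=2: and  $r5, $r4, $r3  regs=(0,9,6,4,10,0,1)
  step pc=0: ori   $r1, $r6, 9  regs=(0,9,6,4,10,0,1)
  step pc=1: bne  $r5, $r0, L0  cond=F  regs=(0,9,6,4,10,0,1)
  step pc=2: and  $r5, $r4, $r3  regs=(0,9,6,4,10,0,1)
  step pc=3: add  $r2, $r0, $r5  regs=(0,9,0,4,10,0,1)
  step pc=4: beq  $r0, $r1, L6  cond=F  regs=(0,9,0,4,10,0,1)
  step pc=5: ori   $r6, $r6, 12  regs=(0,9,0,4,10,0,13)
  step pc=6: xori  $r4, $r6, 11  regs=(0,9,0,4,6,0,13)
  step pc=7: addi  $r1, $r6, 9  regs=(0,22,0,4,6,0,13)

22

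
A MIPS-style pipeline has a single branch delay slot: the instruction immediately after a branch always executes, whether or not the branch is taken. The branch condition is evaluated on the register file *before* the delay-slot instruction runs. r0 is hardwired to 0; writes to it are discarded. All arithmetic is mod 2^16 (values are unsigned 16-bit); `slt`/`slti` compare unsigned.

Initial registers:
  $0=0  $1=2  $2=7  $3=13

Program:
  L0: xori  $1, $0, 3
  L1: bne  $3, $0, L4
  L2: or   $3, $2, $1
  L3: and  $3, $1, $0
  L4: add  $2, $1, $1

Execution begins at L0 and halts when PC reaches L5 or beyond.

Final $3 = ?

#0 xori  $1, $0, 3 ; 0/3/7/13
#1 bne  $3, $0, L4 ; 0/3/7/13 ; →target
#2 or   $3, $2, $1 ; 0/3/7/7
#4 add  $2, $1, $1 ; 0/3/6/7

7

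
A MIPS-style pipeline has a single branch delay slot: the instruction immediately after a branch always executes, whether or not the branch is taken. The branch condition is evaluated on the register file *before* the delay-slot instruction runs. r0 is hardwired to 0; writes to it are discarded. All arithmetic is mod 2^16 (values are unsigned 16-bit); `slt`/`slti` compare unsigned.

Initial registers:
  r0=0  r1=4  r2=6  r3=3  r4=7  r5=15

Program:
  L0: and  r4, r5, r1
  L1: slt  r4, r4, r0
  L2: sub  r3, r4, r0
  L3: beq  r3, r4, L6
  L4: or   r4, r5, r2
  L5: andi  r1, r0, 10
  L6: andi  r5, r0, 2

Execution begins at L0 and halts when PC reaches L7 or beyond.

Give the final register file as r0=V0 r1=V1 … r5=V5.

#0 and  r4, r5, r1 ; 0/4/6/3/4/15
#1 slt  r4, r4, r0 ; 0/4/6/3/0/15
#2 sub  r3, r4, r0 ; 0/4/6/0/0/15
#3 beq  r3, r4, L6 ; 0/4/6/0/0/15 ; →target
#4 or   r4, r5, r2 ; 0/4/6/0/15/15
#6 andi  r5, r0, 2 ; 0/4/6/0/15/0

r0=0 r1=4 r2=6 r3=0 r4=15 r5=0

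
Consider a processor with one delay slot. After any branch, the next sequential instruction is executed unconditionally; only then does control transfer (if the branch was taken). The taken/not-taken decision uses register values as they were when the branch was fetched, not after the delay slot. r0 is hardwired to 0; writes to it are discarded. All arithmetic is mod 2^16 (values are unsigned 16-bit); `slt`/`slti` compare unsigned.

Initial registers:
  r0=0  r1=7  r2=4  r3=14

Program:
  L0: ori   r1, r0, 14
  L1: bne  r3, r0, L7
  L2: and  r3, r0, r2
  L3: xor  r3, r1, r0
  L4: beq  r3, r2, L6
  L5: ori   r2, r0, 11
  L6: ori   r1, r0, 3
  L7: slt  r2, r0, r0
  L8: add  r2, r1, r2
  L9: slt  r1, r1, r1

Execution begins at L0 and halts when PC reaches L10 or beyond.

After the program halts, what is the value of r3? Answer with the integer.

[0] ori   r1, r0, 14  →  {r0:0, r1:14, r2:4, r3:14}
[1] bne  r3, r0, L7  →  {r0:0, r1:14, r2:4, r3:14}  ⟨branch taken⟩
[2] and  r3, r0, r2  →  {r0:0, r1:14, r2:4, r3:0}
[7] slt  r2, r0, r0  →  {r0:0, r1:14, r2:0, r3:0}
[8] add  r2, r1, r2  →  {r0:0, r1:14, r2:14, r3:0}
[9] slt  r1, r1, r1  →  {r0:0, r1:0, r2:14, r3:0}

0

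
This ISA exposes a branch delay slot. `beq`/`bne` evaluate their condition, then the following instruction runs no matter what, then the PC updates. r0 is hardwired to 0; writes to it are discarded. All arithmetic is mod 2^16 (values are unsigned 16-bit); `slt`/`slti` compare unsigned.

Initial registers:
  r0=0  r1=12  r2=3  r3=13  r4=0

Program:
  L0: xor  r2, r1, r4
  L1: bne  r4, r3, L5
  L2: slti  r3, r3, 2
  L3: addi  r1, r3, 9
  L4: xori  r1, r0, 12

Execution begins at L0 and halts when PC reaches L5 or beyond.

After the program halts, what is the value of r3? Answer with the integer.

[0] xor  r2, r1, r4  →  {r0:0, r1:12, r2:12, r3:13, r4:0}
[1] bne  r4, r3, L5  →  {r0:0, r1:12, r2:12, r3:13, r4:0}  ⟨branch taken⟩
[2] slti  r3, r3, 2  →  {r0:0, r1:12, r2:12, r3:0, r4:0}

0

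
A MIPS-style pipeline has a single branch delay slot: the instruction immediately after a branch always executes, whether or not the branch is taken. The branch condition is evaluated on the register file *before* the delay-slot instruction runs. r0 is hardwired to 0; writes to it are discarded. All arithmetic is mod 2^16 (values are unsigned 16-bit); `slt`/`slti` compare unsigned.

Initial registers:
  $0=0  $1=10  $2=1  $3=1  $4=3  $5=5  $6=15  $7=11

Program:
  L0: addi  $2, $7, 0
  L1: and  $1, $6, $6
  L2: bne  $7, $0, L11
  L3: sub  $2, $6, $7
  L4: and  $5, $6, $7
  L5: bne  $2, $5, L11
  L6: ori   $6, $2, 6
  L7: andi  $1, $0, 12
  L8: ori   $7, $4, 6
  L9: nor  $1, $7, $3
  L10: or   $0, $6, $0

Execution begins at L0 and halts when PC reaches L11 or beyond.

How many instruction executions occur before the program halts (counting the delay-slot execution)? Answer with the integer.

4

PC=0  addi  $2, $7, 0        | $0=0 $1=10 $2=11 $3=1 $4=3 $5=5 $6=15 $7=11
PC=1  and  $1, $6, $6        | $0=0 $1=15 $2=11 $3=1 $4=3 $5=5 $6=15 $7=11
PC=2  bne  $7, $0, L11       | $0=0 $1=15 $2=11 $3=1 $4=3 $5=5 $6=15 $7=11  [TAKEN]
PC=3  sub  $2, $6, $7        | $0=0 $1=15 $2=4 $3=1 $4=3 $5=5 $6=15 $7=11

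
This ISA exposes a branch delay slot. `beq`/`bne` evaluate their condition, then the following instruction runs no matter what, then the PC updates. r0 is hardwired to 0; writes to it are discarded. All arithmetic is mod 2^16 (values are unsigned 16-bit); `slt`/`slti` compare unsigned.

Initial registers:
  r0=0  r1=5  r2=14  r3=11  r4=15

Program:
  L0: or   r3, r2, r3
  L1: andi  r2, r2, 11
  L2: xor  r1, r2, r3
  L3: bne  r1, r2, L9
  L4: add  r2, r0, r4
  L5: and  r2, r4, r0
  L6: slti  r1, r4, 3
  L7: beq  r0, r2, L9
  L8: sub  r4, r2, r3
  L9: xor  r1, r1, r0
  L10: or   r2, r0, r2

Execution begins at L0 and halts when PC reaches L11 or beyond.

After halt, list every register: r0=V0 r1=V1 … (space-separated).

r0=0 r1=5 r2=15 r3=15 r4=15

#0 or   r3, r2, r3 ; 0/5/14/15/15
#1 andi  r2, r2, 11 ; 0/5/10/15/15
#2 xor  r1, r2, r3 ; 0/5/10/15/15
#3 bne  r1, r2, L9 ; 0/5/10/15/15 ; →target
#4 add  r2, r0, r4 ; 0/5/15/15/15
#9 xor  r1, r1, r0 ; 0/5/15/15/15
#10 or   r2, r0, r2 ; 0/5/15/15/15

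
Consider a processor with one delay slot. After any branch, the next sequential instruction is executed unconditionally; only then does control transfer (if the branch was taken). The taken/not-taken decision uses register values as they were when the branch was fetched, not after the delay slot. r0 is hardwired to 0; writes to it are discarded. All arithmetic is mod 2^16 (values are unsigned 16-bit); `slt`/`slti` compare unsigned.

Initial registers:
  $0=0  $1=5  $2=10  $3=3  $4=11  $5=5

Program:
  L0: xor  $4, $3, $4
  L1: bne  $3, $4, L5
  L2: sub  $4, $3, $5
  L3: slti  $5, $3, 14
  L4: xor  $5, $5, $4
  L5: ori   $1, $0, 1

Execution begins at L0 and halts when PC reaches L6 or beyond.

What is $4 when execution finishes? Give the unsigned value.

#0 xor  $4, $3, $4 ; 0/5/10/3/8/5
#1 bne  $3, $4, L5 ; 0/5/10/3/8/5 ; →target
#2 sub  $4, $3, $5 ; 0/5/10/3/65534/5
#5 ori   $1, $0, 1 ; 0/1/10/3/65534/5

65534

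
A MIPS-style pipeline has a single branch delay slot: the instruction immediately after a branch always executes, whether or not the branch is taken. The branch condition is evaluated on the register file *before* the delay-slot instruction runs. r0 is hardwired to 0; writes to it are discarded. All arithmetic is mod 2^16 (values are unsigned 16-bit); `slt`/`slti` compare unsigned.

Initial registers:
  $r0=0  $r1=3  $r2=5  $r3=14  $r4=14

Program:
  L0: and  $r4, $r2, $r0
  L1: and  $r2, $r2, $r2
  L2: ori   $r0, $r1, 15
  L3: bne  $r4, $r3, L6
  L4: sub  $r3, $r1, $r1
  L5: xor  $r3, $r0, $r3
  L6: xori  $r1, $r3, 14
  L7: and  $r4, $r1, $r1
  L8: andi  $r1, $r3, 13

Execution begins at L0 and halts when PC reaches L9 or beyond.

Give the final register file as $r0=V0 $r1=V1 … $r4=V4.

$r0=0 $r1=0 $r2=5 $r3=0 $r4=14

#0 and  $r4, $r2, $r0 ; 0/3/5/14/0
#1 and  $r2, $r2, $r2 ; 0/3/5/14/0
#2 ori   $r0, $r1, 15 ; 0/3/5/14/0
#3 bne  $r4, $r3, L6 ; 0/3/5/14/0 ; →target
#4 sub  $r3, $r1, $r1 ; 0/3/5/0/0
#6 xori  $r1, $r3, 14 ; 0/14/5/0/0
#7 and  $r4, $r1, $r1 ; 0/14/5/0/14
#8 andi  $r1, $r3, 13 ; 0/0/5/0/14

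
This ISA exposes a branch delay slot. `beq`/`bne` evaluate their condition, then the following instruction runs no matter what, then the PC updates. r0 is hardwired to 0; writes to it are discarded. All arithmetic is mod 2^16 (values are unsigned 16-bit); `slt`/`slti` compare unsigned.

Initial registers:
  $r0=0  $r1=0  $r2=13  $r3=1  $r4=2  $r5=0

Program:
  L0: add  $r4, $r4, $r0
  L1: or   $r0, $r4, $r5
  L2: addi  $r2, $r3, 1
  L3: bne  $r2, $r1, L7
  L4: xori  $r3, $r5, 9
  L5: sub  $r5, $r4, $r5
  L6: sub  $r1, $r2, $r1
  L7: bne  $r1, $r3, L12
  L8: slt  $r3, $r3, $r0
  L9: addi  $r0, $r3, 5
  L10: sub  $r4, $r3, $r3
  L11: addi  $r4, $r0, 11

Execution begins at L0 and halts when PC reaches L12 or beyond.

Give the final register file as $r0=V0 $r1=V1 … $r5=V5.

$r0=0 $r1=0 $r2=2 $r3=0 $r4=2 $r5=0

#0 add  $r4, $r4, $r0 ; 0/0/13/1/2/0
#1 or   $r0, $r4, $r5 ; 0/0/13/1/2/0
#2 addi  $r2, $r3, 1 ; 0/0/2/1/2/0
#3 bne  $r2, $r1, L7 ; 0/0/2/1/2/0 ; →target
#4 xori  $r3, $r5, 9 ; 0/0/2/9/2/0
#7 bne  $r1, $r3, L12 ; 0/0/2/9/2/0 ; →target
#8 slt  $r3, $r3, $r0 ; 0/0/2/0/2/0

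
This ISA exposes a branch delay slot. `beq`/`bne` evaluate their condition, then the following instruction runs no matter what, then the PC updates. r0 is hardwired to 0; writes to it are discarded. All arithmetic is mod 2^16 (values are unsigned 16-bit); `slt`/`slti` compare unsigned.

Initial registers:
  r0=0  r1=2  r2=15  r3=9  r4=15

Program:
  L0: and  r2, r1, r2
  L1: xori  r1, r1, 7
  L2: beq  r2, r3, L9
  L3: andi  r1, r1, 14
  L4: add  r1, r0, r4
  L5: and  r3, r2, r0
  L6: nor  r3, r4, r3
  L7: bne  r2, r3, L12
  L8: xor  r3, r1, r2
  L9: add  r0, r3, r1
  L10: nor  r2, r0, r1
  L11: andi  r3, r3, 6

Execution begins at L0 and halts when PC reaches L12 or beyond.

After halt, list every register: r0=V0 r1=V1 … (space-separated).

r0=0 r1=15 r2=2 r3=13 r4=15

#0 and  r2, r1, r2 ; 0/2/2/9/15
#1 xori  r1, r1, 7 ; 0/5/2/9/15
#2 beq  r2, r3, L9 ; 0/5/2/9/15 ; →fallthru
#3 andi  r1, r1, 14 ; 0/4/2/9/15
#4 add  r1, r0, r4 ; 0/15/2/9/15
#5 and  r3, r2, r0 ; 0/15/2/0/15
#6 nor  r3, r4, r3 ; 0/15/2/65520/15
#7 bne  r2, r3, L12 ; 0/15/2/65520/15 ; →target
#8 xor  r3, r1, r2 ; 0/15/2/13/15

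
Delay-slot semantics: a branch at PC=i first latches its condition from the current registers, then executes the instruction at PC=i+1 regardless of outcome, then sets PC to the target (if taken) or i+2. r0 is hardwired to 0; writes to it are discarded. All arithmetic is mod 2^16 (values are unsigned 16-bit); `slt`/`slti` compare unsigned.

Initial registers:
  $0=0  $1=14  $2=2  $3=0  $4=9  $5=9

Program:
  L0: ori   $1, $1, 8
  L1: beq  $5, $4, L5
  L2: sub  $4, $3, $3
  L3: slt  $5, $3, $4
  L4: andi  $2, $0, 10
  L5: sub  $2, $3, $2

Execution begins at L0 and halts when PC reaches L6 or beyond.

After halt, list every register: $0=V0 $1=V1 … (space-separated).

  step pc=0: ori   $1, $1, 8  regs=(0,14,2,0,9,9)
  step pc=1: beq  $5, $4, L5  cond=T  regs=(0,14,2,0,9,9)
  step pc=2: sub  $4, $3, $3  regs=(0,14,2,0,0,9)
  step pc=5: sub  $2, $3, $2  regs=(0,14,65534,0,0,9)

$0=0 $1=14 $2=65534 $3=0 $4=0 $5=9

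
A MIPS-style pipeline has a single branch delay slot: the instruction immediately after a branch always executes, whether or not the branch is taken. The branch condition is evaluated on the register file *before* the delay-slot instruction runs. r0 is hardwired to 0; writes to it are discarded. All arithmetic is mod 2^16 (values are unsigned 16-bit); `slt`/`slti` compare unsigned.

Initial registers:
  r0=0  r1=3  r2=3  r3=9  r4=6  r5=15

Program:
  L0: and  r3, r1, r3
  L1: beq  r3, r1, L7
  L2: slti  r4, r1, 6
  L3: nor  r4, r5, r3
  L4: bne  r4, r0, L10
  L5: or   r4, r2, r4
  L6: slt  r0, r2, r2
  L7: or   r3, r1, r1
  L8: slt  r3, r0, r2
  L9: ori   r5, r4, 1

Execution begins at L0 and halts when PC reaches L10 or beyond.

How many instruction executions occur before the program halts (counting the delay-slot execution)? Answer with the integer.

6

#0 and  r3, r1, r3 ; 0/3/3/1/6/15
#1 beq  r3, r1, L7 ; 0/3/3/1/6/15 ; →fallthru
#2 slti  r4, r1, 6 ; 0/3/3/1/1/15
#3 nor  r4, r5, r3 ; 0/3/3/1/65520/15
#4 bne  r4, r0, L10 ; 0/3/3/1/65520/15 ; →target
#5 or   r4, r2, r4 ; 0/3/3/1/65523/15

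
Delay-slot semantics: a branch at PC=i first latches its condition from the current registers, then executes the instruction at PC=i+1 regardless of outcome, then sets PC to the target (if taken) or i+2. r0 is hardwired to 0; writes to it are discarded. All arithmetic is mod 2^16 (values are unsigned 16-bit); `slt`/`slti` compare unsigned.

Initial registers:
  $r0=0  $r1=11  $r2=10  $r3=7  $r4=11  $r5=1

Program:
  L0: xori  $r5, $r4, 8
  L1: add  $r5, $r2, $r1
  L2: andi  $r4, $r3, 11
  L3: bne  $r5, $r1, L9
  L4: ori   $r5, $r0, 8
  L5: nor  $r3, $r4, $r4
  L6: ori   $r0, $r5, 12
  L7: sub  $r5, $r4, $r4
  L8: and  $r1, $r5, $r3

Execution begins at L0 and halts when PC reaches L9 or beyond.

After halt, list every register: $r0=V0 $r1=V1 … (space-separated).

$r0=0 $r1=11 $r2=10 $r3=7 $r4=3 $r5=8

PC=0  xori  $r5, $r4, 8      | $r0=0 $r1=11 $r2=10 $r3=7 $r4=11 $r5=3
PC=1  add  $r5, $r2, $r1     | $r0=0 $r1=11 $r2=10 $r3=7 $r4=11 $r5=21
PC=2  andi  $r4, $r3, 11     | $r0=0 $r1=11 $r2=10 $r3=7 $r4=3 $r5=21
PC=3  bne  $r5, $r1, L9      | $r0=0 $r1=11 $r2=10 $r3=7 $r4=3 $r5=21  [TAKEN]
PC=4  ori   $r5, $r0, 8      | $r0=0 $r1=11 $r2=10 $r3=7 $r4=3 $r5=8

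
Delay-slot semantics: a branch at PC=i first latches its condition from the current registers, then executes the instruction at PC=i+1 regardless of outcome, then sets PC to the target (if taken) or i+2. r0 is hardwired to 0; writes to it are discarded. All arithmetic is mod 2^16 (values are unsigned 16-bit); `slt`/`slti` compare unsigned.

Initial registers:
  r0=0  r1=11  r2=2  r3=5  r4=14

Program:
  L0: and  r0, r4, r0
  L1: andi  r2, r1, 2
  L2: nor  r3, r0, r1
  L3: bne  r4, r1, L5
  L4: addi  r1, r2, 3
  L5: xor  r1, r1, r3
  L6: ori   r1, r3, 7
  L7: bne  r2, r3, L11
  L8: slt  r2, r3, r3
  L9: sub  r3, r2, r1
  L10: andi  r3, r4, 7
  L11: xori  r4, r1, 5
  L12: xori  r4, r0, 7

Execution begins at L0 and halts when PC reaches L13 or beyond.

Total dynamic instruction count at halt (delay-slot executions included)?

11

#0 and  r0, r4, r0 ; 0/11/2/5/14
#1 andi  r2, r1, 2 ; 0/11/2/5/14
#2 nor  r3, r0, r1 ; 0/11/2/65524/14
#3 bne  r4, r1, L5 ; 0/11/2/65524/14 ; →target
#4 addi  r1, r2, 3 ; 0/5/2/65524/14
#5 xor  r1, r1, r3 ; 0/65521/2/65524/14
#6 ori   r1, r3, 7 ; 0/65527/2/65524/14
#7 bne  r2, r3, L11 ; 0/65527/2/65524/14 ; →target
#8 slt  r2, r3, r3 ; 0/65527/0/65524/14
#11 xori  r4, r1, 5 ; 0/65527/0/65524/65522
#12 xori  r4, r0, 7 ; 0/65527/0/65524/7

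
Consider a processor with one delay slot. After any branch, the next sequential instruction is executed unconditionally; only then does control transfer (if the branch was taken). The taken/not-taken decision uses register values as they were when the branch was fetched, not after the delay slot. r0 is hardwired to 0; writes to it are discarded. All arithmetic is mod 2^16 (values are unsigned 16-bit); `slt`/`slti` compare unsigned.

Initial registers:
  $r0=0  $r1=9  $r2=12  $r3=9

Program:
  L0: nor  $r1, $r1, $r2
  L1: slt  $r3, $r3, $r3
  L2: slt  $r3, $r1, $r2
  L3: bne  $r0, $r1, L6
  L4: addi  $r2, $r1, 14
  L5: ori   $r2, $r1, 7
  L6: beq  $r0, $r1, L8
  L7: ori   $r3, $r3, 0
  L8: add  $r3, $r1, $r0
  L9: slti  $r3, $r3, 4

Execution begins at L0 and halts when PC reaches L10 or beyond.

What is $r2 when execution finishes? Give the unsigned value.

  step pc=0: nor  $r1, $r1, $r2  regs=(0,65522,12,9)
  step pc=1: slt  $r3, $r3, $r3  regs=(0,65522,12,0)
  step pc=2: slt  $r3, $r1, $r2  regs=(0,65522,12,0)
  step pc=3: bne  $r0, $r1, L6  cond=T  regs=(0,65522,12,0)
  step pc=4: addi  $r2, $r1, 14  regs=(0,65522,0,0)
  step pc=6: beq  $r0, $r1, L8  cond=F  regs=(0,65522,0,0)
  step pc=7: ori   $r3, $r3, 0  regs=(0,65522,0,0)
  step pc=8: add  $r3, $r1, $r0  regs=(0,65522,0,65522)
  step pc=9: slti  $r3, $r3, 4  regs=(0,65522,0,0)

0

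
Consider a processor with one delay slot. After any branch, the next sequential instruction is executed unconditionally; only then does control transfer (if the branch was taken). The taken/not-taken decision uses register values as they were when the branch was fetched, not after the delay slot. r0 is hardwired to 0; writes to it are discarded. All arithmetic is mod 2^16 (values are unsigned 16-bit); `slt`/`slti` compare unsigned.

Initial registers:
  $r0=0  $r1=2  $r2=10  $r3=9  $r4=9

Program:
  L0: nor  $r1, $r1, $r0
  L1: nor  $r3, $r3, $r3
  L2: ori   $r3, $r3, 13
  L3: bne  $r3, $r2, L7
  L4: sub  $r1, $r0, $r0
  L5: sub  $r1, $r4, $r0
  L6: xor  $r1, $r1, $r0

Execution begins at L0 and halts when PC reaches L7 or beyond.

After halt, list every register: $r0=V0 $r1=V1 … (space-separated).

$r0=0 $r1=0 $r2=10 $r3=65535 $r4=9

#0 nor  $r1, $r1, $r0 ; 0/65533/10/9/9
#1 nor  $r3, $r3, $r3 ; 0/65533/10/65526/9
#2 ori   $r3, $r3, 13 ; 0/65533/10/65535/9
#3 bne  $r3, $r2, L7 ; 0/65533/10/65535/9 ; →target
#4 sub  $r1, $r0, $r0 ; 0/0/10/65535/9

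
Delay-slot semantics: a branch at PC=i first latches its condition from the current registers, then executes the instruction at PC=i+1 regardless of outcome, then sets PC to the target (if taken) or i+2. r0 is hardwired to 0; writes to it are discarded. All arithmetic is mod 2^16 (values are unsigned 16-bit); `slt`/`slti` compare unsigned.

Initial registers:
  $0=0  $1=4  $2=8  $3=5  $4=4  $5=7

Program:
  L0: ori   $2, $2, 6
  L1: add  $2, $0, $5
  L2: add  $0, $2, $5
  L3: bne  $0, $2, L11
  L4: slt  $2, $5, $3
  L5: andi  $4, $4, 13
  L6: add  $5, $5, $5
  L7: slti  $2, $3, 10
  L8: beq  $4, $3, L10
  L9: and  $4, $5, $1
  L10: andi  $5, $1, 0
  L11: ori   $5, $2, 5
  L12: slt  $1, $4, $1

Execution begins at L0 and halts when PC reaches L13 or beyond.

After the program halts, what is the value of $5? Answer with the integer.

5

[0] ori   $2, $2, 6  →  {$0:0, $1:4, $2:14, $3:5, $4:4, $5:7}
[1] add  $2, $0, $5  →  {$0:0, $1:4, $2:7, $3:5, $4:4, $5:7}
[2] add  $0, $2, $5  →  {$0:0, $1:4, $2:7, $3:5, $4:4, $5:7}
[3] bne  $0, $2, L11  →  {$0:0, $1:4, $2:7, $3:5, $4:4, $5:7}  ⟨branch taken⟩
[4] slt  $2, $5, $3  →  {$0:0, $1:4, $2:0, $3:5, $4:4, $5:7}
[11] ori   $5, $2, 5  →  {$0:0, $1:4, $2:0, $3:5, $4:4, $5:5}
[12] slt  $1, $4, $1  →  {$0:0, $1:0, $2:0, $3:5, $4:4, $5:5}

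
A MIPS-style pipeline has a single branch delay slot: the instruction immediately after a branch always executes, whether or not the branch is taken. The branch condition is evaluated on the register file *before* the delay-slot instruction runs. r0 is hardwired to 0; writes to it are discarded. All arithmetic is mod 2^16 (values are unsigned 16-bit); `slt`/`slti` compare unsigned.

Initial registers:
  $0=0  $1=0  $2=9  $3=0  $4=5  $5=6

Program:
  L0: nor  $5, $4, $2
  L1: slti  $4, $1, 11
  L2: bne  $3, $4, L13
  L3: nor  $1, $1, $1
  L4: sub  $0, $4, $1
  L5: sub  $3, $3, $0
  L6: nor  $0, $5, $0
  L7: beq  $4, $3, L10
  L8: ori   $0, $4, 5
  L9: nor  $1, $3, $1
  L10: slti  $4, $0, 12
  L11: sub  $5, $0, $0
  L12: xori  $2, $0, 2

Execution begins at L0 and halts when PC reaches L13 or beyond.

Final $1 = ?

65535

#0 nor  $5, $4, $2 ; 0/0/9/0/5/65522
#1 slti  $4, $1, 11 ; 0/0/9/0/1/65522
#2 bne  $3, $4, L13 ; 0/0/9/0/1/65522 ; →target
#3 nor  $1, $1, $1 ; 0/65535/9/0/1/65522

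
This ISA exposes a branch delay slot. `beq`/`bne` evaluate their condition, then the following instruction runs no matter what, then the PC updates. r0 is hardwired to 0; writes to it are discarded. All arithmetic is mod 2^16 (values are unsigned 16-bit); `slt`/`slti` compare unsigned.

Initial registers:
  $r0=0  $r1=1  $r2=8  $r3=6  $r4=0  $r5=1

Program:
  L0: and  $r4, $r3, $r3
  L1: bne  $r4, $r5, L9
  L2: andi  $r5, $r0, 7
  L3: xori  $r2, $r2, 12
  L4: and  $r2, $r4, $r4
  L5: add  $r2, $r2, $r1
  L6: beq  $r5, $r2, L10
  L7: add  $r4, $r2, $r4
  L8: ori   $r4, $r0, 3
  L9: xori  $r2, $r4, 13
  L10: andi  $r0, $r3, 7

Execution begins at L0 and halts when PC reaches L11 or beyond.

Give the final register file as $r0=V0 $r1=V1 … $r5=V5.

$r0=0 $r1=1 $r2=11 $r3=6 $r4=6 $r5=0

  step pc=0: and  $r4, $r3, $r3  regs=(0,1,8,6,6,1)
  step pc=1: bne  $r4, $r5, L9  cond=T  regs=(0,1,8,6,6,1)
  step pc=2: andi  $r5, $r0, 7  regs=(0,1,8,6,6,0)
  step pc=9: xori  $r2, $r4, 13  regs=(0,1,11,6,6,0)
  step pc=10: andi  $r0, $r3, 7  regs=(0,1,11,6,6,0)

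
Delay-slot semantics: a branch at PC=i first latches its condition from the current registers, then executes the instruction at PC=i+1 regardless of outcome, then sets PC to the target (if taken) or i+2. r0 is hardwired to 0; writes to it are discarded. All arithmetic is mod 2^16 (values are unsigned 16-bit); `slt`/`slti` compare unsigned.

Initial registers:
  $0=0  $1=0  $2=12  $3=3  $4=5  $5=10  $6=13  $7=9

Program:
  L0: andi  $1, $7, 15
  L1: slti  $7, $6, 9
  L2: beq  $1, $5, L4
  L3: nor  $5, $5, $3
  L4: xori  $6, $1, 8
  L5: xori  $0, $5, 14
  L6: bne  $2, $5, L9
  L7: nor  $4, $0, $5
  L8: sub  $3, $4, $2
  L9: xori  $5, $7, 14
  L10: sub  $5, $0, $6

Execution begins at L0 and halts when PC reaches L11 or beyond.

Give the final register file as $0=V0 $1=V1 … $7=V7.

  step pc=0: andi  $1, $7, 15  regs=(0,9,12,3,5,10,13,9)
  step pc=1: slti  $7, $6, 9  regs=(0,9,12,3,5,10,13,0)
  step pc=2: beq  $1, $5, L4  cond=F  regs=(0,9,12,3,5,10,13,0)
  step pc=3: nor  $5, $5, $3  regs=(0,9,12,3,5,65524,13,0)
  step pc=4: xori  $6, $1, 8  regs=(0,9,12,3,5,65524,1,0)
  step pc=5: xori  $0, $5, 14  regs=(0,9,12,3,5,65524,1,0)
  step pc=6: bne  $2, $5, L9  cond=T  regs=(0,9,12,3,5,65524,1,0)
  step pc=7: nor  $4, $0, $5  regs=(0,9,12,3,11,65524,1,0)
  step pc=9: xori  $5, $7, 14  regs=(0,9,12,3,11,14,1,0)
  step pc=10: sub  $5, $0, $6  regs=(0,9,12,3,11,65535,1,0)

$0=0 $1=9 $2=12 $3=3 $4=11 $5=65535 $6=1 $7=0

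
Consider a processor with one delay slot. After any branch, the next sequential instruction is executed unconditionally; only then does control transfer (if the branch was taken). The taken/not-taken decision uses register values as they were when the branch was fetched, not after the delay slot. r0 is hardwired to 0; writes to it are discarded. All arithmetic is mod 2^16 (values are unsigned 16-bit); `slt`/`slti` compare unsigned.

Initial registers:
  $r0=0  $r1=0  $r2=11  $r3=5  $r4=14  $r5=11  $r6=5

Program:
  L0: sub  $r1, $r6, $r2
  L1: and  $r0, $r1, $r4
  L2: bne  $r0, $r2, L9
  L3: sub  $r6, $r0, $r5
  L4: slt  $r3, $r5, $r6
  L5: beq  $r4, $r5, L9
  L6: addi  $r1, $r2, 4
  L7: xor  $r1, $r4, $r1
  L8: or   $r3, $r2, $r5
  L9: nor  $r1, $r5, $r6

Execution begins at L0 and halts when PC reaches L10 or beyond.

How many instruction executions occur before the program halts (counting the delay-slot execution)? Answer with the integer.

5

#0 sub  $r1, $r6, $r2 ; 0/65530/11/5/14/11/5
#1 and  $r0, $r1, $r4 ; 0/65530/11/5/14/11/5
#2 bne  $r0, $r2, L9 ; 0/65530/11/5/14/11/5 ; →target
#3 sub  $r6, $r0, $r5 ; 0/65530/11/5/14/11/65525
#9 nor  $r1, $r5, $r6 ; 0/0/11/5/14/11/65525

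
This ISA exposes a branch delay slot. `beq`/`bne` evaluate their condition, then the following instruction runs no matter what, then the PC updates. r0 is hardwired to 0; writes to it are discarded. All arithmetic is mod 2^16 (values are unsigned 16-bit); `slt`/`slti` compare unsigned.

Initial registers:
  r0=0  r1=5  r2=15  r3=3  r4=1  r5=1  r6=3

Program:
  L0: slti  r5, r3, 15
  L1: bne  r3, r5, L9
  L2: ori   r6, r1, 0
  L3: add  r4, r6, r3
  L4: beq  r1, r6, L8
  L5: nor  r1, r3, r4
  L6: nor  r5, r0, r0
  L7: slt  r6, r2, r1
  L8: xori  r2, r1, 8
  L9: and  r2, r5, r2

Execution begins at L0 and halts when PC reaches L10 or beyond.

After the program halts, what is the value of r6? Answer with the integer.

[0] slti  r5, r3, 15  →  {r0:0, r1:5, r2:15, r3:3, r4:1, r5:1, r6:3}
[1] bne  r3, r5, L9  →  {r0:0, r1:5, r2:15, r3:3, r4:1, r5:1, r6:3}  ⟨branch taken⟩
[2] ori   r6, r1, 0  →  {r0:0, r1:5, r2:15, r3:3, r4:1, r5:1, r6:5}
[9] and  r2, r5, r2  →  {r0:0, r1:5, r2:1, r3:3, r4:1, r5:1, r6:5}

5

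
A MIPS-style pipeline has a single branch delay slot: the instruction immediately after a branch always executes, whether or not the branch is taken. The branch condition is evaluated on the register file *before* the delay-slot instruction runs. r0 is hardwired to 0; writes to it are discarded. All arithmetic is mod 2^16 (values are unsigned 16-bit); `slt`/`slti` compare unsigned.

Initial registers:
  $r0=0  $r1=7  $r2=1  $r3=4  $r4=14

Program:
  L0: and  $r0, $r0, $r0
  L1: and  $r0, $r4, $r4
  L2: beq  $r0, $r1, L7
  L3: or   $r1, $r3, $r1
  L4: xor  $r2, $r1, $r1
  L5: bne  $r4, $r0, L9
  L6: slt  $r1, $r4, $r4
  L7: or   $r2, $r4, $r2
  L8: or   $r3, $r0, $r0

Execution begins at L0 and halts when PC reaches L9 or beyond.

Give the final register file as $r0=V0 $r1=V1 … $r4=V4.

$r0=0 $r1=0 $r2=0 $r3=4 $r4=14

PC=0  and  $r0, $r0, $r0     | $r0=0 $r1=7 $r2=1 $r3=4 $r4=14
PC=1  and  $r0, $r4, $r4     | $r0=0 $r1=7 $r2=1 $r3=4 $r4=14
PC=2  beq  $r0, $r1, L7      | $r0=0 $r1=7 $r2=1 $r3=4 $r4=14  [not taken]
PC=3  or   $r1, $r3, $r1     | $r0=0 $r1=7 $r2=1 $r3=4 $r4=14
PC=4  xor  $r2, $r1, $r1     | $r0=0 $r1=7 $r2=0 $r3=4 $r4=14
PC=5  bne  $r4, $r0, L9      | $r0=0 $r1=7 $r2=0 $r3=4 $r4=14  [TAKEN]
PC=6  slt  $r1, $r4, $r4     | $r0=0 $r1=0 $r2=0 $r3=4 $r4=14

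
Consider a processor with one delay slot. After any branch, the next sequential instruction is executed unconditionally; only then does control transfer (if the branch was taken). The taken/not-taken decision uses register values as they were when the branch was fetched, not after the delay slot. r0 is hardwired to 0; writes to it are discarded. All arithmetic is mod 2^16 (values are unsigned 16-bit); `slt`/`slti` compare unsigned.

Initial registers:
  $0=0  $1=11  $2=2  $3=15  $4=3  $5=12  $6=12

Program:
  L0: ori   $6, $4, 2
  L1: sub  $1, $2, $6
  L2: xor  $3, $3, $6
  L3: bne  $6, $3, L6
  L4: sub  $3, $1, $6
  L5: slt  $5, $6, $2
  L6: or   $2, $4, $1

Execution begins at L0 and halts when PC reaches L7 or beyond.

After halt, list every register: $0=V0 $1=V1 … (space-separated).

$0=0 $1=65535 $2=65535 $3=65532 $4=3 $5=12 $6=3

  step pc=0: ori   $6, $4, 2  regs=(0,11,2,15,3,12,3)
  step pc=1: sub  $1, $2, $6  regs=(0,65535,2,15,3,12,3)
  step pc=2: xor  $3, $3, $6  regs=(0,65535,2,12,3,12,3)
  step pc=3: bne  $6, $3, L6  cond=T  regs=(0,65535,2,12,3,12,3)
  step pc=4: sub  $3, $1, $6  regs=(0,65535,2,65532,3,12,3)
  step pc=6: or   $2, $4, $1  regs=(0,65535,65535,65532,3,12,3)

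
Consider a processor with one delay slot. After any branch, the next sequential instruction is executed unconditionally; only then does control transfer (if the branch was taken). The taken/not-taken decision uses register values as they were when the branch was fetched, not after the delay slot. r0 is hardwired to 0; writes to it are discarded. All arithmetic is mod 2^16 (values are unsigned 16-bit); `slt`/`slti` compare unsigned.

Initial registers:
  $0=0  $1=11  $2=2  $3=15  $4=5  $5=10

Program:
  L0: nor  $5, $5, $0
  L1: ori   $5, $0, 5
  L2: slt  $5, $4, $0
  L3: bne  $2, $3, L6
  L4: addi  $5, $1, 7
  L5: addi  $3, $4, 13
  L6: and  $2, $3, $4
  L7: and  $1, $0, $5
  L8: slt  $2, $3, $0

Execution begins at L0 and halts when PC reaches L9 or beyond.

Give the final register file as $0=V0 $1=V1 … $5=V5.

PC=0  nor  $5, $5, $0        | $0=0 $1=11 $2=2 $3=15 $4=5 $5=65525
PC=1  ori   $5, $0, 5        | $0=0 $1=11 $2=2 $3=15 $4=5 $5=5
PC=2  slt  $5, $4, $0        | $0=0 $1=11 $2=2 $3=15 $4=5 $5=0
PC=3  bne  $2, $3, L6        | $0=0 $1=11 $2=2 $3=15 $4=5 $5=0  [TAKEN]
PC=4  addi  $5, $1, 7        | $0=0 $1=11 $2=2 $3=15 $4=5 $5=18
PC=6  and  $2, $3, $4        | $0=0 $1=11 $2=5 $3=15 $4=5 $5=18
PC=7  and  $1, $0, $5        | $0=0 $1=0 $2=5 $3=15 $4=5 $5=18
PC=8  slt  $2, $3, $0        | $0=0 $1=0 $2=0 $3=15 $4=5 $5=18

$0=0 $1=0 $2=0 $3=15 $4=5 $5=18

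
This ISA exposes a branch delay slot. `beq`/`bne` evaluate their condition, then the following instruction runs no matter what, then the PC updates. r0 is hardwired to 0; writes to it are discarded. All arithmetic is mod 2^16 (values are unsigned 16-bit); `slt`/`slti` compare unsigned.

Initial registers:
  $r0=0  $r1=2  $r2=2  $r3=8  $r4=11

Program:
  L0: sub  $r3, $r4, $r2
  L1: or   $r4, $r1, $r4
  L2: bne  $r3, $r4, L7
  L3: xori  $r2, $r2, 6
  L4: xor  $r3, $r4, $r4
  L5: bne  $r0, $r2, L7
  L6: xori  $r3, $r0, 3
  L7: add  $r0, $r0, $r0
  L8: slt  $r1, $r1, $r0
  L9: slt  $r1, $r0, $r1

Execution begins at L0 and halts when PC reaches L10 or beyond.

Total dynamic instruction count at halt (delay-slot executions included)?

[0] sub  $r3, $r4, $r2  →  {$r0:0, $r1:2, $r2:2, $r3:9, $r4:11}
[1] or   $r4, $r1, $r4  →  {$r0:0, $r1:2, $r2:2, $r3:9, $r4:11}
[2] bne  $r3, $r4, L7  →  {$r0:0, $r1:2, $r2:2, $r3:9, $r4:11}  ⟨branch taken⟩
[3] xori  $r2, $r2, 6  →  {$r0:0, $r1:2, $r2:4, $r3:9, $r4:11}
[7] add  $r0, $r0, $r0  →  {$r0:0, $r1:2, $r2:4, $r3:9, $r4:11}
[8] slt  $r1, $r1, $r0  →  {$r0:0, $r1:0, $r2:4, $r3:9, $r4:11}
[9] slt  $r1, $r0, $r1  →  {$r0:0, $r1:0, $r2:4, $r3:9, $r4:11}

7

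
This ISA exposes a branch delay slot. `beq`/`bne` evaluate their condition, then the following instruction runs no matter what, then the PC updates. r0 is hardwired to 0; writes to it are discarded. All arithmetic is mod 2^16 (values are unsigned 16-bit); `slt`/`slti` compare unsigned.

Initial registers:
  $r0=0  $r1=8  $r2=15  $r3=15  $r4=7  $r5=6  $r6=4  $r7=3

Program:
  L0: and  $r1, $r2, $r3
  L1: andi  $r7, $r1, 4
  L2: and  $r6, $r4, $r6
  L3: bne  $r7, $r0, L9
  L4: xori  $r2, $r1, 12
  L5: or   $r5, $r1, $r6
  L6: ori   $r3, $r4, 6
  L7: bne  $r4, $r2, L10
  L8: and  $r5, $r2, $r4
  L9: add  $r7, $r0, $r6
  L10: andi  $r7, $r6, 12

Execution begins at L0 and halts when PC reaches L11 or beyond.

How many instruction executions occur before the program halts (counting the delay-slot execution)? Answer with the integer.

7

#0 and  $r1, $r2, $r3 ; 0/15/15/15/7/6/4/3
#1 andi  $r7, $r1, 4 ; 0/15/15/15/7/6/4/4
#2 and  $r6, $r4, $r6 ; 0/15/15/15/7/6/4/4
#3 bne  $r7, $r0, L9 ; 0/15/15/15/7/6/4/4 ; →target
#4 xori  $r2, $r1, 12 ; 0/15/3/15/7/6/4/4
#9 add  $r7, $r0, $r6 ; 0/15/3/15/7/6/4/4
#10 andi  $r7, $r6, 12 ; 0/15/3/15/7/6/4/4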